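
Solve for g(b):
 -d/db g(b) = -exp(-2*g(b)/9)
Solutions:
 g(b) = 9*log(-sqrt(C1 + b)) - 9*log(3) + 9*log(2)/2
 g(b) = 9*log(C1 + b)/2 - 9*log(3) + 9*log(2)/2


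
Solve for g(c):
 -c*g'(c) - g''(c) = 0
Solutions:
 g(c) = C1 + C2*erf(sqrt(2)*c/2)


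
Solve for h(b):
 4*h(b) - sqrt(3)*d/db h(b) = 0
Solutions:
 h(b) = C1*exp(4*sqrt(3)*b/3)


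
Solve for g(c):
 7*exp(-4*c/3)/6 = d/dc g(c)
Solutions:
 g(c) = C1 - 7*exp(-4*c/3)/8


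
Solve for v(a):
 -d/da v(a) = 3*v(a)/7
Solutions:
 v(a) = C1*exp(-3*a/7)


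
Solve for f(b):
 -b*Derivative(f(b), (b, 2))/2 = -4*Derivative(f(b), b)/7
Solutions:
 f(b) = C1 + C2*b^(15/7)


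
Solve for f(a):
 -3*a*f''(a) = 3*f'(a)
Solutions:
 f(a) = C1 + C2*log(a)


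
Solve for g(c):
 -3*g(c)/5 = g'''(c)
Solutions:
 g(c) = C3*exp(-3^(1/3)*5^(2/3)*c/5) + (C1*sin(3^(5/6)*5^(2/3)*c/10) + C2*cos(3^(5/6)*5^(2/3)*c/10))*exp(3^(1/3)*5^(2/3)*c/10)


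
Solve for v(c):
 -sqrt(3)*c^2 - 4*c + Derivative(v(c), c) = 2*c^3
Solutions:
 v(c) = C1 + c^4/2 + sqrt(3)*c^3/3 + 2*c^2


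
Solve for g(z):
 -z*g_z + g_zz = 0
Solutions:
 g(z) = C1 + C2*erfi(sqrt(2)*z/2)


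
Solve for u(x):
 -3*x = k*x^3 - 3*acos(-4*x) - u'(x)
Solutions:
 u(x) = C1 + k*x^4/4 + 3*x^2/2 - 3*x*acos(-4*x) - 3*sqrt(1 - 16*x^2)/4


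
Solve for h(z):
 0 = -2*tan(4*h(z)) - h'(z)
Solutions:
 h(z) = -asin(C1*exp(-8*z))/4 + pi/4
 h(z) = asin(C1*exp(-8*z))/4


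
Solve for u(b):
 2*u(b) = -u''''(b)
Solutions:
 u(b) = (C1*sin(2^(3/4)*b/2) + C2*cos(2^(3/4)*b/2))*exp(-2^(3/4)*b/2) + (C3*sin(2^(3/4)*b/2) + C4*cos(2^(3/4)*b/2))*exp(2^(3/4)*b/2)


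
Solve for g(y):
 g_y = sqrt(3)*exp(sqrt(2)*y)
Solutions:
 g(y) = C1 + sqrt(6)*exp(sqrt(2)*y)/2


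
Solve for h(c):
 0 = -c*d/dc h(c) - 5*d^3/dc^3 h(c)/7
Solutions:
 h(c) = C1 + Integral(C2*airyai(-5^(2/3)*7^(1/3)*c/5) + C3*airybi(-5^(2/3)*7^(1/3)*c/5), c)


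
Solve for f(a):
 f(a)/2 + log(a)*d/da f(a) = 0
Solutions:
 f(a) = C1*exp(-li(a)/2)


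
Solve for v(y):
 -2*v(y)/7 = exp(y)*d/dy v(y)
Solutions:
 v(y) = C1*exp(2*exp(-y)/7)


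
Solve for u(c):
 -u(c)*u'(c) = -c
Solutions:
 u(c) = -sqrt(C1 + c^2)
 u(c) = sqrt(C1 + c^2)


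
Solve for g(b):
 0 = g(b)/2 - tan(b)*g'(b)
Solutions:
 g(b) = C1*sqrt(sin(b))


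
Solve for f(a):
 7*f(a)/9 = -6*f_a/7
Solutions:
 f(a) = C1*exp(-49*a/54)


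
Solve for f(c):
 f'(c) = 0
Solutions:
 f(c) = C1


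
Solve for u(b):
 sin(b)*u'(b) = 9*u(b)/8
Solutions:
 u(b) = C1*(cos(b) - 1)^(9/16)/(cos(b) + 1)^(9/16)


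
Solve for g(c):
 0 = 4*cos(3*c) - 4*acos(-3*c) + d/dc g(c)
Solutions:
 g(c) = C1 + 4*c*acos(-3*c) + 4*sqrt(1 - 9*c^2)/3 - 4*sin(3*c)/3


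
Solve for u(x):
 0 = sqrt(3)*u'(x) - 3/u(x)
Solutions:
 u(x) = -sqrt(C1 + 2*sqrt(3)*x)
 u(x) = sqrt(C1 + 2*sqrt(3)*x)


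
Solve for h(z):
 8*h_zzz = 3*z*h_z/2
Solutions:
 h(z) = C1 + Integral(C2*airyai(2^(2/3)*3^(1/3)*z/4) + C3*airybi(2^(2/3)*3^(1/3)*z/4), z)


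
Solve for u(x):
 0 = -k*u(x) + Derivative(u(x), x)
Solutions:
 u(x) = C1*exp(k*x)


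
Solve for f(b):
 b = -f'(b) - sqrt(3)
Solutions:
 f(b) = C1 - b^2/2 - sqrt(3)*b


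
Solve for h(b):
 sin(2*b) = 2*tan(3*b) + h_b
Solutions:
 h(b) = C1 + 2*log(cos(3*b))/3 - cos(2*b)/2


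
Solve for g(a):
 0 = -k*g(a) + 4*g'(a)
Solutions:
 g(a) = C1*exp(a*k/4)


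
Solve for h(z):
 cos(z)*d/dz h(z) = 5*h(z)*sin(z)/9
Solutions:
 h(z) = C1/cos(z)^(5/9)


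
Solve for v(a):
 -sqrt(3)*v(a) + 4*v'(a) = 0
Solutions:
 v(a) = C1*exp(sqrt(3)*a/4)


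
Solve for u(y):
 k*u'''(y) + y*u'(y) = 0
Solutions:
 u(y) = C1 + Integral(C2*airyai(y*(-1/k)^(1/3)) + C3*airybi(y*(-1/k)^(1/3)), y)


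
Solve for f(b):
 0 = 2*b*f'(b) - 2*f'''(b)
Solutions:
 f(b) = C1 + Integral(C2*airyai(b) + C3*airybi(b), b)


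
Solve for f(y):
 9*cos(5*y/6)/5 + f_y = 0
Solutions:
 f(y) = C1 - 54*sin(5*y/6)/25


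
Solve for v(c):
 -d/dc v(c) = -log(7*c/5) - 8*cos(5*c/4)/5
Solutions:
 v(c) = C1 + c*log(c) - c*log(5) - c + c*log(7) + 32*sin(5*c/4)/25


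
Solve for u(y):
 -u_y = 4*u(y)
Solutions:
 u(y) = C1*exp(-4*y)


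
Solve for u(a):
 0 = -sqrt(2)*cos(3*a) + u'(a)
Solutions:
 u(a) = C1 + sqrt(2)*sin(3*a)/3


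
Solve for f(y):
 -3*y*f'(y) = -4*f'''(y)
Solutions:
 f(y) = C1 + Integral(C2*airyai(6^(1/3)*y/2) + C3*airybi(6^(1/3)*y/2), y)


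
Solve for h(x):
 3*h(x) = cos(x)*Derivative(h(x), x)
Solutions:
 h(x) = C1*(sin(x) + 1)^(3/2)/(sin(x) - 1)^(3/2)


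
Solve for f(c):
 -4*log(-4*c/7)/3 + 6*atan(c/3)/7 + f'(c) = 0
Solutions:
 f(c) = C1 + 4*c*log(-c)/3 - 6*c*atan(c/3)/7 - 4*c*log(7)/3 - 4*c/3 + 8*c*log(2)/3 + 9*log(c^2 + 9)/7


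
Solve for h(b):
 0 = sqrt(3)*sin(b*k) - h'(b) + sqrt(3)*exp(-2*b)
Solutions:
 h(b) = C1 - sqrt(3)*exp(-2*b)/2 - sqrt(3)*cos(b*k)/k


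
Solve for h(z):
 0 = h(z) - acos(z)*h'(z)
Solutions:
 h(z) = C1*exp(Integral(1/acos(z), z))


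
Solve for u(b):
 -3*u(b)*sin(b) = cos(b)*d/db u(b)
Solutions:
 u(b) = C1*cos(b)^3


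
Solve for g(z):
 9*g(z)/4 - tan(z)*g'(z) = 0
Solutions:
 g(z) = C1*sin(z)^(9/4)


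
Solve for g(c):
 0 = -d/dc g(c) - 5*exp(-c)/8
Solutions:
 g(c) = C1 + 5*exp(-c)/8


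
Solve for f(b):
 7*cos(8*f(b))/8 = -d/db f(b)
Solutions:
 f(b) = -asin((C1 + exp(14*b))/(C1 - exp(14*b)))/8 + pi/8
 f(b) = asin((C1 + exp(14*b))/(C1 - exp(14*b)))/8


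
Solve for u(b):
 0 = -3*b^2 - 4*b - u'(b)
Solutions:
 u(b) = C1 - b^3 - 2*b^2


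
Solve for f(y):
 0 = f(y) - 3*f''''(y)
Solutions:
 f(y) = C1*exp(-3^(3/4)*y/3) + C2*exp(3^(3/4)*y/3) + C3*sin(3^(3/4)*y/3) + C4*cos(3^(3/4)*y/3)


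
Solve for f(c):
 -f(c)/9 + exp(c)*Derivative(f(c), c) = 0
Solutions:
 f(c) = C1*exp(-exp(-c)/9)


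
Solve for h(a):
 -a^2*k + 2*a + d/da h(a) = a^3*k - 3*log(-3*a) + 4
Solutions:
 h(a) = C1 + a^4*k/4 + a^3*k/3 - a^2 - 3*a*log(-a) + a*(7 - 3*log(3))


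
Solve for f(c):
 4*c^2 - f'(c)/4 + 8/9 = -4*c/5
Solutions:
 f(c) = C1 + 16*c^3/3 + 8*c^2/5 + 32*c/9


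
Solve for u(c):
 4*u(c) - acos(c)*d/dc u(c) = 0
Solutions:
 u(c) = C1*exp(4*Integral(1/acos(c), c))


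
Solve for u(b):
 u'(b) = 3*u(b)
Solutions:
 u(b) = C1*exp(3*b)


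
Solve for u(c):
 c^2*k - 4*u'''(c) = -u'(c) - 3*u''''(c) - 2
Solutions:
 u(c) = C1 + C2*exp(c) + C3*exp(c*(1 - sqrt(13))/6) + C4*exp(c*(1 + sqrt(13))/6) - c^3*k/3 - 8*c*k - 2*c


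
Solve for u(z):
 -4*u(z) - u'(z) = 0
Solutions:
 u(z) = C1*exp(-4*z)


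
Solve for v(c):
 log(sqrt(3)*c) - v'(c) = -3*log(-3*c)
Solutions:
 v(c) = C1 + 4*c*log(c) + c*(-4 + 7*log(3)/2 + 3*I*pi)


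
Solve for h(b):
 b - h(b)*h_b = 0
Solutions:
 h(b) = -sqrt(C1 + b^2)
 h(b) = sqrt(C1 + b^2)


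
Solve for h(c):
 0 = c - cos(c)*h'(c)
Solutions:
 h(c) = C1 + Integral(c/cos(c), c)


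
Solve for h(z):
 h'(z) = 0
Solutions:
 h(z) = C1


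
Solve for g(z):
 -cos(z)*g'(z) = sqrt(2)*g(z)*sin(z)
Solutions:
 g(z) = C1*cos(z)^(sqrt(2))


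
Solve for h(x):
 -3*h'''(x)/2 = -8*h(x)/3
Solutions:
 h(x) = C3*exp(2*6^(1/3)*x/3) + (C1*sin(2^(1/3)*3^(5/6)*x/3) + C2*cos(2^(1/3)*3^(5/6)*x/3))*exp(-6^(1/3)*x/3)


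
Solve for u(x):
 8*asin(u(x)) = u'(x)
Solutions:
 Integral(1/asin(_y), (_y, u(x))) = C1 + 8*x


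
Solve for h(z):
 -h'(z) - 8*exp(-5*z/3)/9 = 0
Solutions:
 h(z) = C1 + 8*exp(-5*z/3)/15


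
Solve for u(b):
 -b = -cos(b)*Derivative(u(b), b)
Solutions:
 u(b) = C1 + Integral(b/cos(b), b)


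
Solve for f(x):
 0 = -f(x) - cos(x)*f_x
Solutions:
 f(x) = C1*sqrt(sin(x) - 1)/sqrt(sin(x) + 1)


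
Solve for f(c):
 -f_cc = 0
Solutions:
 f(c) = C1 + C2*c


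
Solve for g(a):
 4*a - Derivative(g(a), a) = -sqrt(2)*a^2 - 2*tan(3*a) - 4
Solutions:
 g(a) = C1 + sqrt(2)*a^3/3 + 2*a^2 + 4*a - 2*log(cos(3*a))/3


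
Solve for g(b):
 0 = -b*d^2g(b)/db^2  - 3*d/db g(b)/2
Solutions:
 g(b) = C1 + C2/sqrt(b)


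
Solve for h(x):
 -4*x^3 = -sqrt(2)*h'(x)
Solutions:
 h(x) = C1 + sqrt(2)*x^4/2


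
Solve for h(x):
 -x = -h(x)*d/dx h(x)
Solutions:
 h(x) = -sqrt(C1 + x^2)
 h(x) = sqrt(C1 + x^2)


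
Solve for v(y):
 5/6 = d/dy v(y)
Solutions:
 v(y) = C1 + 5*y/6


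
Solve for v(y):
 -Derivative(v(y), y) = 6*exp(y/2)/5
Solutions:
 v(y) = C1 - 12*exp(y/2)/5


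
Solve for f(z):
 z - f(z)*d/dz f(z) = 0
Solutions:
 f(z) = -sqrt(C1 + z^2)
 f(z) = sqrt(C1 + z^2)


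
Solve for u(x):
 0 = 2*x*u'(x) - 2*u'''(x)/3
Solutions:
 u(x) = C1 + Integral(C2*airyai(3^(1/3)*x) + C3*airybi(3^(1/3)*x), x)


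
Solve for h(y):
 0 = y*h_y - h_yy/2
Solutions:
 h(y) = C1 + C2*erfi(y)


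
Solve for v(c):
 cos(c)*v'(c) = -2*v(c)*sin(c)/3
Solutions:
 v(c) = C1*cos(c)^(2/3)


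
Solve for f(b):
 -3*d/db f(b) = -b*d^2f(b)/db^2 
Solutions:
 f(b) = C1 + C2*b^4


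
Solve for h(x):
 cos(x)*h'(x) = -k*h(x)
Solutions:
 h(x) = C1*exp(k*(log(sin(x) - 1) - log(sin(x) + 1))/2)


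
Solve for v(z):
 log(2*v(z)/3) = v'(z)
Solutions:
 -Integral(1/(log(_y) - log(3) + log(2)), (_y, v(z))) = C1 - z


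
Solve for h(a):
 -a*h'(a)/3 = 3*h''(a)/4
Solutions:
 h(a) = C1 + C2*erf(sqrt(2)*a/3)


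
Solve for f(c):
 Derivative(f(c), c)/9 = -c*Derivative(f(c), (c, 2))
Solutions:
 f(c) = C1 + C2*c^(8/9)


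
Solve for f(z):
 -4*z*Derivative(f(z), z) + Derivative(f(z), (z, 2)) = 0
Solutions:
 f(z) = C1 + C2*erfi(sqrt(2)*z)


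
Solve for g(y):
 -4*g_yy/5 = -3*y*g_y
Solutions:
 g(y) = C1 + C2*erfi(sqrt(30)*y/4)


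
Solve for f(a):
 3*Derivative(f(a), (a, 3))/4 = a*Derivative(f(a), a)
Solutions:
 f(a) = C1 + Integral(C2*airyai(6^(2/3)*a/3) + C3*airybi(6^(2/3)*a/3), a)


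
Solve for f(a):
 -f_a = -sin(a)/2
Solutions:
 f(a) = C1 - cos(a)/2


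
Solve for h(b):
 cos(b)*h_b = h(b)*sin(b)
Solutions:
 h(b) = C1/cos(b)


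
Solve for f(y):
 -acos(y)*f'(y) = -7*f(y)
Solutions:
 f(y) = C1*exp(7*Integral(1/acos(y), y))


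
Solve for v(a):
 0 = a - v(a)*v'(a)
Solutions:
 v(a) = -sqrt(C1 + a^2)
 v(a) = sqrt(C1 + a^2)


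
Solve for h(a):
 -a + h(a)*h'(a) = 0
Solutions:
 h(a) = -sqrt(C1 + a^2)
 h(a) = sqrt(C1 + a^2)


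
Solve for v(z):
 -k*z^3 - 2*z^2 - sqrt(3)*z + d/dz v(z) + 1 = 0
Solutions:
 v(z) = C1 + k*z^4/4 + 2*z^3/3 + sqrt(3)*z^2/2 - z


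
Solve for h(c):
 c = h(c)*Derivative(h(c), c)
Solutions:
 h(c) = -sqrt(C1 + c^2)
 h(c) = sqrt(C1 + c^2)


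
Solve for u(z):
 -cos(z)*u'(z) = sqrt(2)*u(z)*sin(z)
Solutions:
 u(z) = C1*cos(z)^(sqrt(2))


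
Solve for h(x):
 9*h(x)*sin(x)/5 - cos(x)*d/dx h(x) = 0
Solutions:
 h(x) = C1/cos(x)^(9/5)


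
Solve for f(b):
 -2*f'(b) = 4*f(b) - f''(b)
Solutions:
 f(b) = C1*exp(b*(1 - sqrt(5))) + C2*exp(b*(1 + sqrt(5)))


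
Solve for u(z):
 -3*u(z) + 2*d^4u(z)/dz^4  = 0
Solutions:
 u(z) = C1*exp(-2^(3/4)*3^(1/4)*z/2) + C2*exp(2^(3/4)*3^(1/4)*z/2) + C3*sin(2^(3/4)*3^(1/4)*z/2) + C4*cos(2^(3/4)*3^(1/4)*z/2)


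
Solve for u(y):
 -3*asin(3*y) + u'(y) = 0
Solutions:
 u(y) = C1 + 3*y*asin(3*y) + sqrt(1 - 9*y^2)


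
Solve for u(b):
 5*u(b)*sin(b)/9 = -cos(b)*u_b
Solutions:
 u(b) = C1*cos(b)^(5/9)


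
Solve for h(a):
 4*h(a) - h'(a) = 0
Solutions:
 h(a) = C1*exp(4*a)


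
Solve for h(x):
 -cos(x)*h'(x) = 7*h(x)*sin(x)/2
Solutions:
 h(x) = C1*cos(x)^(7/2)


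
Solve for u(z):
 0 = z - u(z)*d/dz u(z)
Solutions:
 u(z) = -sqrt(C1 + z^2)
 u(z) = sqrt(C1 + z^2)


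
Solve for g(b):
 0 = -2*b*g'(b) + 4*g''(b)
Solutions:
 g(b) = C1 + C2*erfi(b/2)


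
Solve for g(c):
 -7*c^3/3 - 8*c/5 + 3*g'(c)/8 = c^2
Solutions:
 g(c) = C1 + 14*c^4/9 + 8*c^3/9 + 32*c^2/15


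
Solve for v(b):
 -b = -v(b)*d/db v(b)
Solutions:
 v(b) = -sqrt(C1 + b^2)
 v(b) = sqrt(C1 + b^2)


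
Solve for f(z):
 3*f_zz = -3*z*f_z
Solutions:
 f(z) = C1 + C2*erf(sqrt(2)*z/2)


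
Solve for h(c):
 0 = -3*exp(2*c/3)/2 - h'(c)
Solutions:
 h(c) = C1 - 9*exp(2*c/3)/4


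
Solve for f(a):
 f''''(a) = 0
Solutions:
 f(a) = C1 + C2*a + C3*a^2 + C4*a^3


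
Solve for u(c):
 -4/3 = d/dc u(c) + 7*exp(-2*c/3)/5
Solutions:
 u(c) = C1 - 4*c/3 + 21*exp(-2*c/3)/10


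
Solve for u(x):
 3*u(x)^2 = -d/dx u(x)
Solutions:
 u(x) = 1/(C1 + 3*x)


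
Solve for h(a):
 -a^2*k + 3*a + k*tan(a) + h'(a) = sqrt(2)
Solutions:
 h(a) = C1 + a^3*k/3 - 3*a^2/2 + sqrt(2)*a + k*log(cos(a))


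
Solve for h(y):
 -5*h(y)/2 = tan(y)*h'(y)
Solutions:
 h(y) = C1/sin(y)^(5/2)


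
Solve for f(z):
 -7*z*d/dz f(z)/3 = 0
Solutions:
 f(z) = C1


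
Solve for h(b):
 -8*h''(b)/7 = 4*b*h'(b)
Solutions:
 h(b) = C1 + C2*erf(sqrt(7)*b/2)


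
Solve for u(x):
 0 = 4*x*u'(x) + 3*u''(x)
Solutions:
 u(x) = C1 + C2*erf(sqrt(6)*x/3)


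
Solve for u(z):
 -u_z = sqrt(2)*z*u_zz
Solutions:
 u(z) = C1 + C2*z^(1 - sqrt(2)/2)


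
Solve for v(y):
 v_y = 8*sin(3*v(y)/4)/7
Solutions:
 -8*y/7 + 2*log(cos(3*v(y)/4) - 1)/3 - 2*log(cos(3*v(y)/4) + 1)/3 = C1


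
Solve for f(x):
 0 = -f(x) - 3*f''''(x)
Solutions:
 f(x) = (C1*sin(sqrt(2)*3^(3/4)*x/6) + C2*cos(sqrt(2)*3^(3/4)*x/6))*exp(-sqrt(2)*3^(3/4)*x/6) + (C3*sin(sqrt(2)*3^(3/4)*x/6) + C4*cos(sqrt(2)*3^(3/4)*x/6))*exp(sqrt(2)*3^(3/4)*x/6)


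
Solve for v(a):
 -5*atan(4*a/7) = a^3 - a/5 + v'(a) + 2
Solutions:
 v(a) = C1 - a^4/4 + a^2/10 - 5*a*atan(4*a/7) - 2*a + 35*log(16*a^2 + 49)/8


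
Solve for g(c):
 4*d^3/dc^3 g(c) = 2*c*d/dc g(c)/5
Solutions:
 g(c) = C1 + Integral(C2*airyai(10^(2/3)*c/10) + C3*airybi(10^(2/3)*c/10), c)


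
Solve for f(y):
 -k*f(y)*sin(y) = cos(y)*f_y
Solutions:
 f(y) = C1*exp(k*log(cos(y)))


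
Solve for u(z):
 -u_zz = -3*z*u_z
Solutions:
 u(z) = C1 + C2*erfi(sqrt(6)*z/2)


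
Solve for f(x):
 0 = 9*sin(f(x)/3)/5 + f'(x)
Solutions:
 9*x/5 + 3*log(cos(f(x)/3) - 1)/2 - 3*log(cos(f(x)/3) + 1)/2 = C1


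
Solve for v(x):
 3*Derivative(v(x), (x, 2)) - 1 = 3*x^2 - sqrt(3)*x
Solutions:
 v(x) = C1 + C2*x + x^4/12 - sqrt(3)*x^3/18 + x^2/6


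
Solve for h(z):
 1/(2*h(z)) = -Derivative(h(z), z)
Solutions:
 h(z) = -sqrt(C1 - z)
 h(z) = sqrt(C1 - z)


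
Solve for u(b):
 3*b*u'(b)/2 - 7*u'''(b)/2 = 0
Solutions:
 u(b) = C1 + Integral(C2*airyai(3^(1/3)*7^(2/3)*b/7) + C3*airybi(3^(1/3)*7^(2/3)*b/7), b)


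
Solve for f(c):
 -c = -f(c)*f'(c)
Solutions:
 f(c) = -sqrt(C1 + c^2)
 f(c) = sqrt(C1 + c^2)


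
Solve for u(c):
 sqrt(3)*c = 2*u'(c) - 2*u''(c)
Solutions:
 u(c) = C1 + C2*exp(c) + sqrt(3)*c^2/4 + sqrt(3)*c/2


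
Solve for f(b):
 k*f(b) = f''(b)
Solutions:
 f(b) = C1*exp(-b*sqrt(k)) + C2*exp(b*sqrt(k))


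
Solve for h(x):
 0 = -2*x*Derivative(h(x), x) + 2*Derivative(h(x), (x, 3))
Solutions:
 h(x) = C1 + Integral(C2*airyai(x) + C3*airybi(x), x)


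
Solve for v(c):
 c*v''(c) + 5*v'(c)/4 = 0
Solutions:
 v(c) = C1 + C2/c^(1/4)


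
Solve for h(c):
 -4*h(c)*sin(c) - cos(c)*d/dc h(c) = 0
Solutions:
 h(c) = C1*cos(c)^4


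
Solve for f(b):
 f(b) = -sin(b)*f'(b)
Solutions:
 f(b) = C1*sqrt(cos(b) + 1)/sqrt(cos(b) - 1)


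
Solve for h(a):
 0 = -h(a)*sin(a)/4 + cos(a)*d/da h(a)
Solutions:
 h(a) = C1/cos(a)^(1/4)


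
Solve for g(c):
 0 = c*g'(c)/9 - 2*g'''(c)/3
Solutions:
 g(c) = C1 + Integral(C2*airyai(6^(2/3)*c/6) + C3*airybi(6^(2/3)*c/6), c)


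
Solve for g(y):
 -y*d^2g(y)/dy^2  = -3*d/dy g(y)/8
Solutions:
 g(y) = C1 + C2*y^(11/8)


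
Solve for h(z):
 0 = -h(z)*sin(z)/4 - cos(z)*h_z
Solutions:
 h(z) = C1*cos(z)^(1/4)


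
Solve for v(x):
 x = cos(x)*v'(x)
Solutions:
 v(x) = C1 + Integral(x/cos(x), x)


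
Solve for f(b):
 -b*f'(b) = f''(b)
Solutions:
 f(b) = C1 + C2*erf(sqrt(2)*b/2)


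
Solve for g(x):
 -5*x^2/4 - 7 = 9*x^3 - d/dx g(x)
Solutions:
 g(x) = C1 + 9*x^4/4 + 5*x^3/12 + 7*x


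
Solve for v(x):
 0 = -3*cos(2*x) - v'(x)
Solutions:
 v(x) = C1 - 3*sin(2*x)/2


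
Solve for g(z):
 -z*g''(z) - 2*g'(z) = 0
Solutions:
 g(z) = C1 + C2/z


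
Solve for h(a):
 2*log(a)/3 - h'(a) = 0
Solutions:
 h(a) = C1 + 2*a*log(a)/3 - 2*a/3


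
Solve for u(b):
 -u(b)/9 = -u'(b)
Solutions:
 u(b) = C1*exp(b/9)


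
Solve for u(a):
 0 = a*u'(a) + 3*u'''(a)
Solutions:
 u(a) = C1 + Integral(C2*airyai(-3^(2/3)*a/3) + C3*airybi(-3^(2/3)*a/3), a)


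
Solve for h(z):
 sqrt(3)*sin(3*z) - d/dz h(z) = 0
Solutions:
 h(z) = C1 - sqrt(3)*cos(3*z)/3


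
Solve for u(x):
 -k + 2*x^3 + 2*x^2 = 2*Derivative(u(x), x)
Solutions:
 u(x) = C1 - k*x/2 + x^4/4 + x^3/3


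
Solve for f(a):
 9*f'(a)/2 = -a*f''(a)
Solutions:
 f(a) = C1 + C2/a^(7/2)


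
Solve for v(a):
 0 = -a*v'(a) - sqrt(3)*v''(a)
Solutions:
 v(a) = C1 + C2*erf(sqrt(2)*3^(3/4)*a/6)


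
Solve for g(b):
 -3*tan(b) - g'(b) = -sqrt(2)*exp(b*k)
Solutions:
 g(b) = C1 + sqrt(2)*Piecewise((exp(b*k)/k, Ne(k, 0)), (b, True)) + 3*log(cos(b))


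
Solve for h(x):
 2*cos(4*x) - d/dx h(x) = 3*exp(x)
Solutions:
 h(x) = C1 - 3*exp(x) + sin(4*x)/2


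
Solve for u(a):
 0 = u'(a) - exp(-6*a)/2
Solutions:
 u(a) = C1 - exp(-6*a)/12


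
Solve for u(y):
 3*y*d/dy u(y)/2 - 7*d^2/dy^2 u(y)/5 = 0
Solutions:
 u(y) = C1 + C2*erfi(sqrt(105)*y/14)


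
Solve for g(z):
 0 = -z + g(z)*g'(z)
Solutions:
 g(z) = -sqrt(C1 + z^2)
 g(z) = sqrt(C1 + z^2)


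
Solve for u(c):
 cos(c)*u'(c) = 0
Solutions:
 u(c) = C1


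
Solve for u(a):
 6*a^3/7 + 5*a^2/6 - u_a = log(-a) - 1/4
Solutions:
 u(a) = C1 + 3*a^4/14 + 5*a^3/18 - a*log(-a) + 5*a/4


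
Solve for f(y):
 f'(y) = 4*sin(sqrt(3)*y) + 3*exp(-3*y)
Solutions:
 f(y) = C1 - 4*sqrt(3)*cos(sqrt(3)*y)/3 - exp(-3*y)


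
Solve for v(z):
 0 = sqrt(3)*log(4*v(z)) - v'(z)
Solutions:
 -sqrt(3)*Integral(1/(log(_y) + 2*log(2)), (_y, v(z)))/3 = C1 - z


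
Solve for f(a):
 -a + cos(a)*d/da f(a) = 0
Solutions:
 f(a) = C1 + Integral(a/cos(a), a)


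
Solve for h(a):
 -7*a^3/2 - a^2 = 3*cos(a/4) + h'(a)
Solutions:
 h(a) = C1 - 7*a^4/8 - a^3/3 - 12*sin(a/4)


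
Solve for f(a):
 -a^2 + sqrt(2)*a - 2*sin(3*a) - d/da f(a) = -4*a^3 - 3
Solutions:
 f(a) = C1 + a^4 - a^3/3 + sqrt(2)*a^2/2 + 3*a + 2*cos(3*a)/3


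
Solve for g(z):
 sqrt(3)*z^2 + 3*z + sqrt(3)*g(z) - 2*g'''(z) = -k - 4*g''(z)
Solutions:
 g(z) = C1*exp(z*(-2^(1/3)*(32 + 27*sqrt(3) + sqrt(-1024 + (32 + 27*sqrt(3))^2))^(1/3) - 8*2^(2/3)/(32 + 27*sqrt(3) + sqrt(-1024 + (32 + 27*sqrt(3))^2))^(1/3) + 8)/12)*sin(2^(1/3)*sqrt(3)*z*(-(32 + 27*sqrt(3) + sqrt(-1024 + (32 + 27*sqrt(3))^2))^(1/3) + 8*2^(1/3)/(32 + 27*sqrt(3) + sqrt(-1024 + (32 + 27*sqrt(3))^2))^(1/3))/12) + C2*exp(z*(-2^(1/3)*(32 + 27*sqrt(3) + sqrt(-1024 + (32 + 27*sqrt(3))^2))^(1/3) - 8*2^(2/3)/(32 + 27*sqrt(3) + sqrt(-1024 + (32 + 27*sqrt(3))^2))^(1/3) + 8)/12)*cos(2^(1/3)*sqrt(3)*z*(-(32 + 27*sqrt(3) + sqrt(-1024 + (32 + 27*sqrt(3))^2))^(1/3) + 8*2^(1/3)/(32 + 27*sqrt(3) + sqrt(-1024 + (32 + 27*sqrt(3))^2))^(1/3))/12) + C3*exp(z*(8*2^(2/3)/(32 + 27*sqrt(3) + sqrt(-1024 + (32 + 27*sqrt(3))^2))^(1/3) + 4 + 2^(1/3)*(32 + 27*sqrt(3) + sqrt(-1024 + (32 + 27*sqrt(3))^2))^(1/3))/6) - sqrt(3)*k/3 - z^2 - sqrt(3)*z + 8*sqrt(3)/3


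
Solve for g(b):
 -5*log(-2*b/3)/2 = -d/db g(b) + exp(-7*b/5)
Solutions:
 g(b) = C1 + 5*b*log(-b)/2 + 5*b*(-log(3) - 1 + log(2))/2 - 5*exp(-7*b/5)/7


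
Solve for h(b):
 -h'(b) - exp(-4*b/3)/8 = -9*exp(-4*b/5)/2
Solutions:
 h(b) = C1 + 3*exp(-4*b/3)/32 - 45*exp(-4*b/5)/8


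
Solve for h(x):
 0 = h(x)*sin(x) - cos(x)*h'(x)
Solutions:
 h(x) = C1/cos(x)


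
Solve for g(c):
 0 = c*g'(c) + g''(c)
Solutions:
 g(c) = C1 + C2*erf(sqrt(2)*c/2)


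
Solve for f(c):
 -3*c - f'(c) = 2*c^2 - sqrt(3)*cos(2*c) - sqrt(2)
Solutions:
 f(c) = C1 - 2*c^3/3 - 3*c^2/2 + sqrt(2)*c + sqrt(3)*sin(2*c)/2


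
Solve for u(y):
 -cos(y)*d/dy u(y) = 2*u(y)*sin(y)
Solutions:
 u(y) = C1*cos(y)^2


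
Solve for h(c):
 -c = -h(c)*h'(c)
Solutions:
 h(c) = -sqrt(C1 + c^2)
 h(c) = sqrt(C1 + c^2)


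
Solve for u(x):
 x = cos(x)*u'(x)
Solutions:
 u(x) = C1 + Integral(x/cos(x), x)


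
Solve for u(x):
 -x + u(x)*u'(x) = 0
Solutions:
 u(x) = -sqrt(C1 + x^2)
 u(x) = sqrt(C1 + x^2)


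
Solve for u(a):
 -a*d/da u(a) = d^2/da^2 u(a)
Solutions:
 u(a) = C1 + C2*erf(sqrt(2)*a/2)


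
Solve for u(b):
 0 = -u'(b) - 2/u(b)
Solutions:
 u(b) = -sqrt(C1 - 4*b)
 u(b) = sqrt(C1 - 4*b)


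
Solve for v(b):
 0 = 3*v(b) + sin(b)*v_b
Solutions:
 v(b) = C1*(cos(b) + 1)^(3/2)/(cos(b) - 1)^(3/2)


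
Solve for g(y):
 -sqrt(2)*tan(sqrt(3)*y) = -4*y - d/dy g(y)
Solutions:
 g(y) = C1 - 2*y^2 - sqrt(6)*log(cos(sqrt(3)*y))/3


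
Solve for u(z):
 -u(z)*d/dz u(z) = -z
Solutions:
 u(z) = -sqrt(C1 + z^2)
 u(z) = sqrt(C1 + z^2)


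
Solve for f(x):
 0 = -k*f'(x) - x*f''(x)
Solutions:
 f(x) = C1 + x^(1 - re(k))*(C2*sin(log(x)*Abs(im(k))) + C3*cos(log(x)*im(k)))


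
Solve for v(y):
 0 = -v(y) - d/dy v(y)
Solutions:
 v(y) = C1*exp(-y)


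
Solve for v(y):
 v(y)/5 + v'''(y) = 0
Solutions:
 v(y) = C3*exp(-5^(2/3)*y/5) + (C1*sin(sqrt(3)*5^(2/3)*y/10) + C2*cos(sqrt(3)*5^(2/3)*y/10))*exp(5^(2/3)*y/10)


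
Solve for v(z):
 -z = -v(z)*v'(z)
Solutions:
 v(z) = -sqrt(C1 + z^2)
 v(z) = sqrt(C1 + z^2)


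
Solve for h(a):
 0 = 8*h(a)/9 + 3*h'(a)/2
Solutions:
 h(a) = C1*exp(-16*a/27)


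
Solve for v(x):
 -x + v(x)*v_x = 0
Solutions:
 v(x) = -sqrt(C1 + x^2)
 v(x) = sqrt(C1 + x^2)


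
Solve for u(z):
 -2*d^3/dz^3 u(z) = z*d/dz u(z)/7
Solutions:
 u(z) = C1 + Integral(C2*airyai(-14^(2/3)*z/14) + C3*airybi(-14^(2/3)*z/14), z)


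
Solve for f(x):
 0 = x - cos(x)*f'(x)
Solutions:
 f(x) = C1 + Integral(x/cos(x), x)


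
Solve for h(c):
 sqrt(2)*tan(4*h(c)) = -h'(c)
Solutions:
 h(c) = -asin(C1*exp(-4*sqrt(2)*c))/4 + pi/4
 h(c) = asin(C1*exp(-4*sqrt(2)*c))/4


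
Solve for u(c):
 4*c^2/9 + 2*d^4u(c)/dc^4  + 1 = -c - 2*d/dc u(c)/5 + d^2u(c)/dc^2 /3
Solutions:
 u(c) = C1 + C2*exp(c*(5*20^(1/3)/(sqrt(2866) + 54)^(1/3) + 50^(1/3)*(sqrt(2866) + 54)^(1/3))/60)*sin(sqrt(3)*c*(-50^(1/3)*(sqrt(2866) + 54)^(1/3) + 5*20^(1/3)/(sqrt(2866) + 54)^(1/3))/60) + C3*exp(c*(5*20^(1/3)/(sqrt(2866) + 54)^(1/3) + 50^(1/3)*(sqrt(2866) + 54)^(1/3))/60)*cos(sqrt(3)*c*(-50^(1/3)*(sqrt(2866) + 54)^(1/3) + 5*20^(1/3)/(sqrt(2866) + 54)^(1/3))/60) + C4*exp(-c*(5*20^(1/3)/(sqrt(2866) + 54)^(1/3) + 50^(1/3)*(sqrt(2866) + 54)^(1/3))/30) - 10*c^3/27 - 235*c^2/108 - 1985*c/324


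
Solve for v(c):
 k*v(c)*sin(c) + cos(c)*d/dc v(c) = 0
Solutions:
 v(c) = C1*exp(k*log(cos(c)))


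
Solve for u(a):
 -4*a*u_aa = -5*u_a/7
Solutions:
 u(a) = C1 + C2*a^(33/28)


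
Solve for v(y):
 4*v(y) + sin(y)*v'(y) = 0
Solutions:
 v(y) = C1*(cos(y)^2 + 2*cos(y) + 1)/(cos(y)^2 - 2*cos(y) + 1)


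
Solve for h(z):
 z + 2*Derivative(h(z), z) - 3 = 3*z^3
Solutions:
 h(z) = C1 + 3*z^4/8 - z^2/4 + 3*z/2


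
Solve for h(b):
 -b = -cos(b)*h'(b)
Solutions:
 h(b) = C1 + Integral(b/cos(b), b)


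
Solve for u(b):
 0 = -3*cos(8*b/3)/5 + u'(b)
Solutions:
 u(b) = C1 + 9*sin(8*b/3)/40


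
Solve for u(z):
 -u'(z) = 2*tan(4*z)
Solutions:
 u(z) = C1 + log(cos(4*z))/2


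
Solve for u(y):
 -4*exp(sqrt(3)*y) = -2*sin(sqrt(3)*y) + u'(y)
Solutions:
 u(y) = C1 - 4*sqrt(3)*exp(sqrt(3)*y)/3 - 2*sqrt(3)*cos(sqrt(3)*y)/3


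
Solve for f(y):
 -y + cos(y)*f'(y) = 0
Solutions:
 f(y) = C1 + Integral(y/cos(y), y)


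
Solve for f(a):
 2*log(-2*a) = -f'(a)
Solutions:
 f(a) = C1 - 2*a*log(-a) + 2*a*(1 - log(2))


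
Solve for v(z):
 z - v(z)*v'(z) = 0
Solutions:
 v(z) = -sqrt(C1 + z^2)
 v(z) = sqrt(C1 + z^2)


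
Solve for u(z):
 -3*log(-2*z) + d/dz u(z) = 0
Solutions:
 u(z) = C1 + 3*z*log(-z) + 3*z*(-1 + log(2))


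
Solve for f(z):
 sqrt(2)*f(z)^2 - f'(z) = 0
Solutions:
 f(z) = -1/(C1 + sqrt(2)*z)


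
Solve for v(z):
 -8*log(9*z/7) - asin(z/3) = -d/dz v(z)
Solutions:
 v(z) = C1 + 8*z*log(z) + z*asin(z/3) - 8*z*log(7) - 8*z + 16*z*log(3) + sqrt(9 - z^2)


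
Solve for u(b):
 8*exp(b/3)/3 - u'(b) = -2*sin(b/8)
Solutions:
 u(b) = C1 + 8*exp(b/3) - 16*cos(b/8)


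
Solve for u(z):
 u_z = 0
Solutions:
 u(z) = C1


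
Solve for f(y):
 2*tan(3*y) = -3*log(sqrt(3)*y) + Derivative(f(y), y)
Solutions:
 f(y) = C1 + 3*y*log(y) - 3*y + 3*y*log(3)/2 - 2*log(cos(3*y))/3


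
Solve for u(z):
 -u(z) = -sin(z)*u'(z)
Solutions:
 u(z) = C1*sqrt(cos(z) - 1)/sqrt(cos(z) + 1)


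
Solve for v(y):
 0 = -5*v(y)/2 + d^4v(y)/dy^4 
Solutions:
 v(y) = C1*exp(-2^(3/4)*5^(1/4)*y/2) + C2*exp(2^(3/4)*5^(1/4)*y/2) + C3*sin(2^(3/4)*5^(1/4)*y/2) + C4*cos(2^(3/4)*5^(1/4)*y/2)


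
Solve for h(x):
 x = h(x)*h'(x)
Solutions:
 h(x) = -sqrt(C1 + x^2)
 h(x) = sqrt(C1 + x^2)


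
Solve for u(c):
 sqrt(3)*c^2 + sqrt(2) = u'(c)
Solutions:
 u(c) = C1 + sqrt(3)*c^3/3 + sqrt(2)*c


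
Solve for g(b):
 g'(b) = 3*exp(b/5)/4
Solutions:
 g(b) = C1 + 15*exp(b/5)/4


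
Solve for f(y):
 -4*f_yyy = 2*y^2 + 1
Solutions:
 f(y) = C1 + C2*y + C3*y^2 - y^5/120 - y^3/24


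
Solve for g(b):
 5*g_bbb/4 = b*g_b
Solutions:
 g(b) = C1 + Integral(C2*airyai(10^(2/3)*b/5) + C3*airybi(10^(2/3)*b/5), b)


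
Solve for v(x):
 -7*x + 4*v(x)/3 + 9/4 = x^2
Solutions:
 v(x) = 3*x^2/4 + 21*x/4 - 27/16


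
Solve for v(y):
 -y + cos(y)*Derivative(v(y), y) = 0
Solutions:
 v(y) = C1 + Integral(y/cos(y), y)


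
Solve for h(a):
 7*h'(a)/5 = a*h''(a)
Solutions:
 h(a) = C1 + C2*a^(12/5)


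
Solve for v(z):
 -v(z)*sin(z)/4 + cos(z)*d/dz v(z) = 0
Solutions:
 v(z) = C1/cos(z)^(1/4)


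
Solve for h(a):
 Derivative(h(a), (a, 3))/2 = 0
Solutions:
 h(a) = C1 + C2*a + C3*a^2


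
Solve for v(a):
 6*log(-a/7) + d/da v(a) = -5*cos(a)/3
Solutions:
 v(a) = C1 - 6*a*log(-a) + 6*a + 6*a*log(7) - 5*sin(a)/3


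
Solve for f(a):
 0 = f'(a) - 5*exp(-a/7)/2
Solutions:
 f(a) = C1 - 35*exp(-a/7)/2


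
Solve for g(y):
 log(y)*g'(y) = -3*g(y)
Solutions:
 g(y) = C1*exp(-3*li(y))


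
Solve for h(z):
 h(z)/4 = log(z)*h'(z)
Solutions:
 h(z) = C1*exp(li(z)/4)


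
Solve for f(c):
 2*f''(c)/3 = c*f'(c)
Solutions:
 f(c) = C1 + C2*erfi(sqrt(3)*c/2)


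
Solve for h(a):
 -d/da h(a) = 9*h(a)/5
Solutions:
 h(a) = C1*exp(-9*a/5)


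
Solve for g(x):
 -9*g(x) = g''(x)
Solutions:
 g(x) = C1*sin(3*x) + C2*cos(3*x)


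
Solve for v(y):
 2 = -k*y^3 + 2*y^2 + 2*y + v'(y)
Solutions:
 v(y) = C1 + k*y^4/4 - 2*y^3/3 - y^2 + 2*y


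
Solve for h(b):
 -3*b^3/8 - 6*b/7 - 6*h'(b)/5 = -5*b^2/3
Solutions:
 h(b) = C1 - 5*b^4/64 + 25*b^3/54 - 5*b^2/14


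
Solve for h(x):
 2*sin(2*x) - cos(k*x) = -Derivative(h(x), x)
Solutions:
 h(x) = C1 + cos(2*x) + sin(k*x)/k


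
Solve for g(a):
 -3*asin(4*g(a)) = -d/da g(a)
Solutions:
 Integral(1/asin(4*_y), (_y, g(a))) = C1 + 3*a


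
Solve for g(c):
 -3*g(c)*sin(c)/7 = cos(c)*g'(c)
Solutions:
 g(c) = C1*cos(c)^(3/7)


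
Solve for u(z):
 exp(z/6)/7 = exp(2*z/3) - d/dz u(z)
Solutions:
 u(z) = C1 - 6*exp(z/6)/7 + 3*exp(2*z/3)/2


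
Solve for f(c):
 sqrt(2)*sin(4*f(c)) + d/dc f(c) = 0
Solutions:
 f(c) = -acos((-C1 - exp(8*sqrt(2)*c))/(C1 - exp(8*sqrt(2)*c)))/4 + pi/2
 f(c) = acos((-C1 - exp(8*sqrt(2)*c))/(C1 - exp(8*sqrt(2)*c)))/4


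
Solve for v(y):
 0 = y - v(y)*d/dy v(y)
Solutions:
 v(y) = -sqrt(C1 + y^2)
 v(y) = sqrt(C1 + y^2)


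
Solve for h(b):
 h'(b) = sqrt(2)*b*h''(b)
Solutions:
 h(b) = C1 + C2*b^(sqrt(2)/2 + 1)


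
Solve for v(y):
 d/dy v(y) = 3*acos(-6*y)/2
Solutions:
 v(y) = C1 + 3*y*acos(-6*y)/2 + sqrt(1 - 36*y^2)/4


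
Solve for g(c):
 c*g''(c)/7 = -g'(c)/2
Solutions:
 g(c) = C1 + C2/c^(5/2)


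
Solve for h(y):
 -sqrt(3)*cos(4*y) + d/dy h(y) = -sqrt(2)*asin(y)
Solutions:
 h(y) = C1 - sqrt(2)*(y*asin(y) + sqrt(1 - y^2)) + sqrt(3)*sin(4*y)/4


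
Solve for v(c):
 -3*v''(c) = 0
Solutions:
 v(c) = C1 + C2*c


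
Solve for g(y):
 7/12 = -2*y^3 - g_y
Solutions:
 g(y) = C1 - y^4/2 - 7*y/12


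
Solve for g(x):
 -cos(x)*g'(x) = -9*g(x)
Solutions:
 g(x) = C1*sqrt(sin(x) + 1)*(sin(x)^4 + 4*sin(x)^3 + 6*sin(x)^2 + 4*sin(x) + 1)/(sqrt(sin(x) - 1)*(sin(x)^4 - 4*sin(x)^3 + 6*sin(x)^2 - 4*sin(x) + 1))


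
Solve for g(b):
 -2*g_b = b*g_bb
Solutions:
 g(b) = C1 + C2/b


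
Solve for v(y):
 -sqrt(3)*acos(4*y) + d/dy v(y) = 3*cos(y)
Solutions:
 v(y) = C1 + sqrt(3)*(y*acos(4*y) - sqrt(1 - 16*y^2)/4) + 3*sin(y)


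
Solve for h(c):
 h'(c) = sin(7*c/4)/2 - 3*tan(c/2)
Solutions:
 h(c) = C1 + 6*log(cos(c/2)) - 2*cos(7*c/4)/7


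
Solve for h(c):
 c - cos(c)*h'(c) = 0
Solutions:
 h(c) = C1 + Integral(c/cos(c), c)


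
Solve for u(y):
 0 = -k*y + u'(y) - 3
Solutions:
 u(y) = C1 + k*y^2/2 + 3*y


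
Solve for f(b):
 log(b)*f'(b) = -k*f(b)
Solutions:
 f(b) = C1*exp(-k*li(b))


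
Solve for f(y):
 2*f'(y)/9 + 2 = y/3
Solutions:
 f(y) = C1 + 3*y^2/4 - 9*y


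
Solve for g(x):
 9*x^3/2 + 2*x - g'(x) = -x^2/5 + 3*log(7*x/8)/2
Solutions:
 g(x) = C1 + 9*x^4/8 + x^3/15 + x^2 - 3*x*log(x)/2 - 2*x*log(7) + x*log(14)/2 + 3*x/2 + 4*x*log(2)


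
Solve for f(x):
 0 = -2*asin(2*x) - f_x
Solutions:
 f(x) = C1 - 2*x*asin(2*x) - sqrt(1 - 4*x^2)


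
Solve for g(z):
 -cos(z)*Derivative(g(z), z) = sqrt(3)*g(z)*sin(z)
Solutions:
 g(z) = C1*cos(z)^(sqrt(3))


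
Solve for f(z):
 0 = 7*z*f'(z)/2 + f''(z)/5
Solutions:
 f(z) = C1 + C2*erf(sqrt(35)*z/2)


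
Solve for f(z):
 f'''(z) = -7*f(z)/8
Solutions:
 f(z) = C3*exp(-7^(1/3)*z/2) + (C1*sin(sqrt(3)*7^(1/3)*z/4) + C2*cos(sqrt(3)*7^(1/3)*z/4))*exp(7^(1/3)*z/4)


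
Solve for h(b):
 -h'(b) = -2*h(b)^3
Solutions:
 h(b) = -sqrt(2)*sqrt(-1/(C1 + 2*b))/2
 h(b) = sqrt(2)*sqrt(-1/(C1 + 2*b))/2


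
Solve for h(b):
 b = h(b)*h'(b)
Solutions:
 h(b) = -sqrt(C1 + b^2)
 h(b) = sqrt(C1 + b^2)


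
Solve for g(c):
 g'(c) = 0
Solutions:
 g(c) = C1


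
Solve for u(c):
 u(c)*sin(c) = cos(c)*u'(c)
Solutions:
 u(c) = C1/cos(c)


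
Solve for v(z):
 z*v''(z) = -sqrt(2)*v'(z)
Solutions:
 v(z) = C1 + C2*z^(1 - sqrt(2))


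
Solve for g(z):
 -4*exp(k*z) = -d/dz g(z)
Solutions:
 g(z) = C1 + 4*exp(k*z)/k


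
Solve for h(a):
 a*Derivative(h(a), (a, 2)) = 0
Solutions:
 h(a) = C1 + C2*a


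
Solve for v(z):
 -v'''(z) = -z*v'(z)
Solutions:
 v(z) = C1 + Integral(C2*airyai(z) + C3*airybi(z), z)


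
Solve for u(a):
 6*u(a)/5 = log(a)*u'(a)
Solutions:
 u(a) = C1*exp(6*li(a)/5)


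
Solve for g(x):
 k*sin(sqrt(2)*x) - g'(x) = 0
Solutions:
 g(x) = C1 - sqrt(2)*k*cos(sqrt(2)*x)/2


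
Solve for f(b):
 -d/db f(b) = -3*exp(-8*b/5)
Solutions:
 f(b) = C1 - 15*exp(-8*b/5)/8


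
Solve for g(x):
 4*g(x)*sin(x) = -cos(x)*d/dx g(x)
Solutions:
 g(x) = C1*cos(x)^4


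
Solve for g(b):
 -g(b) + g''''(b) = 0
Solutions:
 g(b) = C1*exp(-b) + C2*exp(b) + C3*sin(b) + C4*cos(b)


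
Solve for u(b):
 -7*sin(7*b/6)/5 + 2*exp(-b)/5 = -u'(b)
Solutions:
 u(b) = C1 - 6*cos(7*b/6)/5 + 2*exp(-b)/5


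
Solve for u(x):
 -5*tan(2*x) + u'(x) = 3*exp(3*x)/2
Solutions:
 u(x) = C1 + exp(3*x)/2 - 5*log(cos(2*x))/2


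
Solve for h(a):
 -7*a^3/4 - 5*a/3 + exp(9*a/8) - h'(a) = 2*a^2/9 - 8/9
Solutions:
 h(a) = C1 - 7*a^4/16 - 2*a^3/27 - 5*a^2/6 + 8*a/9 + 8*exp(9*a/8)/9


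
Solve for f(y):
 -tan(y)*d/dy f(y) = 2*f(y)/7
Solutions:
 f(y) = C1/sin(y)^(2/7)


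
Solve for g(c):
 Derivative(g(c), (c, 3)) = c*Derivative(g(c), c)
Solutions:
 g(c) = C1 + Integral(C2*airyai(c) + C3*airybi(c), c)


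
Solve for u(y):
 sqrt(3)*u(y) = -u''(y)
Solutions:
 u(y) = C1*sin(3^(1/4)*y) + C2*cos(3^(1/4)*y)


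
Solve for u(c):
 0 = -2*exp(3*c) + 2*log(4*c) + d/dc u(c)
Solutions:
 u(c) = C1 - 2*c*log(c) + 2*c*(1 - 2*log(2)) + 2*exp(3*c)/3


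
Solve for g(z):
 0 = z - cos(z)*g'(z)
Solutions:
 g(z) = C1 + Integral(z/cos(z), z)


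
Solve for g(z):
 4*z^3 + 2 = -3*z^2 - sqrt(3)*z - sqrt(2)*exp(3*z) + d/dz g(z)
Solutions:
 g(z) = C1 + z^4 + z^3 + sqrt(3)*z^2/2 + 2*z + sqrt(2)*exp(3*z)/3


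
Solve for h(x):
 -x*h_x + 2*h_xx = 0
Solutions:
 h(x) = C1 + C2*erfi(x/2)


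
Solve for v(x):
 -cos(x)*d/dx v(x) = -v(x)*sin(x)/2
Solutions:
 v(x) = C1/sqrt(cos(x))


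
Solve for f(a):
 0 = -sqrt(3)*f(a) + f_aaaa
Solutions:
 f(a) = C1*exp(-3^(1/8)*a) + C2*exp(3^(1/8)*a) + C3*sin(3^(1/8)*a) + C4*cos(3^(1/8)*a)


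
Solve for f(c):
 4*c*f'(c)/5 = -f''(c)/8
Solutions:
 f(c) = C1 + C2*erf(4*sqrt(5)*c/5)


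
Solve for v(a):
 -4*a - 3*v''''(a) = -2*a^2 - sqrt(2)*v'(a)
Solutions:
 v(a) = C1 + C4*exp(2^(1/6)*3^(2/3)*a/3) - sqrt(2)*a^3/3 + sqrt(2)*a^2 + (C2*sin(6^(1/6)*a/2) + C3*cos(6^(1/6)*a/2))*exp(-2^(1/6)*3^(2/3)*a/6)


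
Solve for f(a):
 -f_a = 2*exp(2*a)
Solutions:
 f(a) = C1 - exp(2*a)


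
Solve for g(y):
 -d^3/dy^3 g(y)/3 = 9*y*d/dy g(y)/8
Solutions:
 g(y) = C1 + Integral(C2*airyai(-3*y/2) + C3*airybi(-3*y/2), y)


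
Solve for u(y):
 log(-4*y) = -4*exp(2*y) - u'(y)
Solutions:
 u(y) = C1 - y*log(-y) + y*(1 - 2*log(2)) - 2*exp(2*y)


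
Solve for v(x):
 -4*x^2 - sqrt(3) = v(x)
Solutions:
 v(x) = -4*x^2 - sqrt(3)


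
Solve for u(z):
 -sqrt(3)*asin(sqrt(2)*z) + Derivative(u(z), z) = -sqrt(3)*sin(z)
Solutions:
 u(z) = C1 + sqrt(3)*(z*asin(sqrt(2)*z) + sqrt(2)*sqrt(1 - 2*z^2)/2) + sqrt(3)*cos(z)


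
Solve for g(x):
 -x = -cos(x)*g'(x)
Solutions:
 g(x) = C1 + Integral(x/cos(x), x)


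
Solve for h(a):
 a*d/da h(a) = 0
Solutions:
 h(a) = C1


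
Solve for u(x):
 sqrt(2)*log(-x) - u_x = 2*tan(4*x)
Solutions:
 u(x) = C1 + sqrt(2)*x*(log(-x) - 1) + log(cos(4*x))/2


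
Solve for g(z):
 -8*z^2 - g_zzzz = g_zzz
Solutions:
 g(z) = C1 + C2*z + C3*z^2 + C4*exp(-z) - 2*z^5/15 + 2*z^4/3 - 8*z^3/3


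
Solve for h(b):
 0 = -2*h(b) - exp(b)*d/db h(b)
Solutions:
 h(b) = C1*exp(2*exp(-b))


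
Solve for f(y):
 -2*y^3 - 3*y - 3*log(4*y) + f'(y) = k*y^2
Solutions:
 f(y) = C1 + k*y^3/3 + y^4/2 + 3*y^2/2 + 3*y*log(y) - 3*y + y*log(64)


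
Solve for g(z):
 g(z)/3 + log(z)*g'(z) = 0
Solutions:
 g(z) = C1*exp(-li(z)/3)


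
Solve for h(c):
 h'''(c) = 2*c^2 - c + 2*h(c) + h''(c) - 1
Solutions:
 h(c) = C1*exp(c*(-(3*sqrt(87) + 28)^(1/3) - 1/(3*sqrt(87) + 28)^(1/3) + 2)/6)*sin(sqrt(3)*c*(-(3*sqrt(87) + 28)^(1/3) + (3*sqrt(87) + 28)^(-1/3))/6) + C2*exp(c*(-(3*sqrt(87) + 28)^(1/3) - 1/(3*sqrt(87) + 28)^(1/3) + 2)/6)*cos(sqrt(3)*c*(-(3*sqrt(87) + 28)^(1/3) + (3*sqrt(87) + 28)^(-1/3))/6) + C3*exp(c*((3*sqrt(87) + 28)^(-1/3) + 1 + (3*sqrt(87) + 28)^(1/3))/3) - c^2 + c/2 + 3/2


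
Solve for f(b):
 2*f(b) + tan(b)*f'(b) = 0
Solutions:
 f(b) = C1/sin(b)^2


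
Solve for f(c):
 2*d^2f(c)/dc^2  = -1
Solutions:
 f(c) = C1 + C2*c - c^2/4


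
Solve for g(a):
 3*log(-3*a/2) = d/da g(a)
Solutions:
 g(a) = C1 + 3*a*log(-a) + 3*a*(-1 - log(2) + log(3))


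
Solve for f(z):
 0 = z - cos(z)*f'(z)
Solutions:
 f(z) = C1 + Integral(z/cos(z), z)


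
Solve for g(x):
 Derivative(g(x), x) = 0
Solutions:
 g(x) = C1


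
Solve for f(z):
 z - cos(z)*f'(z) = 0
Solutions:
 f(z) = C1 + Integral(z/cos(z), z)


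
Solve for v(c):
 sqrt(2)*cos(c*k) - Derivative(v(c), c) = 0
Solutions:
 v(c) = C1 + sqrt(2)*sin(c*k)/k


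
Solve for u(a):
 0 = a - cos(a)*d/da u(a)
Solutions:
 u(a) = C1 + Integral(a/cos(a), a)


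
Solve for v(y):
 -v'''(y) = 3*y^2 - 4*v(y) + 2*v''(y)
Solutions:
 v(y) = C1*exp(-y*(2*2^(2/3)/(3*sqrt(57) + 23)^(1/3) + 4 + 2^(1/3)*(3*sqrt(57) + 23)^(1/3))/6)*sin(2^(1/3)*sqrt(3)*y*(-(3*sqrt(57) + 23)^(1/3) + 2*2^(1/3)/(3*sqrt(57) + 23)^(1/3))/6) + C2*exp(-y*(2*2^(2/3)/(3*sqrt(57) + 23)^(1/3) + 4 + 2^(1/3)*(3*sqrt(57) + 23)^(1/3))/6)*cos(2^(1/3)*sqrt(3)*y*(-(3*sqrt(57) + 23)^(1/3) + 2*2^(1/3)/(3*sqrt(57) + 23)^(1/3))/6) + C3*exp(y*(-2 + 2*2^(2/3)/(3*sqrt(57) + 23)^(1/3) + 2^(1/3)*(3*sqrt(57) + 23)^(1/3))/3) + 3*y^2/4 + 3/4


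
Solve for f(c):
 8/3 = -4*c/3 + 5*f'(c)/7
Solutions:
 f(c) = C1 + 14*c^2/15 + 56*c/15


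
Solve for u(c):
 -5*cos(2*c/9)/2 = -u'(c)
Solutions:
 u(c) = C1 + 45*sin(2*c/9)/4


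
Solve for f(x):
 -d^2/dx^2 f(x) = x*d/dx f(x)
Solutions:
 f(x) = C1 + C2*erf(sqrt(2)*x/2)


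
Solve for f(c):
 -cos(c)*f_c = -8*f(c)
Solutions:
 f(c) = C1*(sin(c)^4 + 4*sin(c)^3 + 6*sin(c)^2 + 4*sin(c) + 1)/(sin(c)^4 - 4*sin(c)^3 + 6*sin(c)^2 - 4*sin(c) + 1)


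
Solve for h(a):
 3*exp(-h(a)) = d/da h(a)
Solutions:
 h(a) = log(C1 + 3*a)


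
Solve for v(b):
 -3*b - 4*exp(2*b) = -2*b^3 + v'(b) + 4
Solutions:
 v(b) = C1 + b^4/2 - 3*b^2/2 - 4*b - 2*exp(2*b)


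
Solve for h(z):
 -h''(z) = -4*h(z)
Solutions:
 h(z) = C1*exp(-2*z) + C2*exp(2*z)


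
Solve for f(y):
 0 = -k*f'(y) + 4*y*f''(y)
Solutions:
 f(y) = C1 + y^(re(k)/4 + 1)*(C2*sin(log(y)*Abs(im(k))/4) + C3*cos(log(y)*im(k)/4))


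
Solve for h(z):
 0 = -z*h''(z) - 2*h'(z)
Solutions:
 h(z) = C1 + C2/z


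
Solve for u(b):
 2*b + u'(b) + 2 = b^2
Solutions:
 u(b) = C1 + b^3/3 - b^2 - 2*b


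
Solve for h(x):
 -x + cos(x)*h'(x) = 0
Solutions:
 h(x) = C1 + Integral(x/cos(x), x)


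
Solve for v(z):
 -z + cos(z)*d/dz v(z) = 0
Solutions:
 v(z) = C1 + Integral(z/cos(z), z)


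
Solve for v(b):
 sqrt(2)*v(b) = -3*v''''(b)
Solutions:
 v(b) = (C1*sin(2^(5/8)*3^(3/4)*b/6) + C2*cos(2^(5/8)*3^(3/4)*b/6))*exp(-2^(5/8)*3^(3/4)*b/6) + (C3*sin(2^(5/8)*3^(3/4)*b/6) + C4*cos(2^(5/8)*3^(3/4)*b/6))*exp(2^(5/8)*3^(3/4)*b/6)


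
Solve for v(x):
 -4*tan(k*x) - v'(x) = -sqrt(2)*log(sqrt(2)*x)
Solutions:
 v(x) = C1 + sqrt(2)*x*(log(x) - 1) + sqrt(2)*x*log(2)/2 - 4*Piecewise((-log(cos(k*x))/k, Ne(k, 0)), (0, True))


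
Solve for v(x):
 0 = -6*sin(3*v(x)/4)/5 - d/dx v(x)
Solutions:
 6*x/5 + 2*log(cos(3*v(x)/4) - 1)/3 - 2*log(cos(3*v(x)/4) + 1)/3 = C1


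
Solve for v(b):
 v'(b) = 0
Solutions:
 v(b) = C1


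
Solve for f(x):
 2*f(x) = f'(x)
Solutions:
 f(x) = C1*exp(2*x)


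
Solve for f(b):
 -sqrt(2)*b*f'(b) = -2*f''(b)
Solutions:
 f(b) = C1 + C2*erfi(2^(1/4)*b/2)


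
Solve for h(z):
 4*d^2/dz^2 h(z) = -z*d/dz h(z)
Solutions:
 h(z) = C1 + C2*erf(sqrt(2)*z/4)


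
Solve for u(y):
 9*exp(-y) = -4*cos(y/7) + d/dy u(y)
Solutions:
 u(y) = C1 + 28*sin(y/7) - 9*exp(-y)


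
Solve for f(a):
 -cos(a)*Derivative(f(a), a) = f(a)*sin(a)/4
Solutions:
 f(a) = C1*cos(a)^(1/4)


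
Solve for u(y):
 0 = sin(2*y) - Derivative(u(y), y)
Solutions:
 u(y) = C1 - cos(2*y)/2


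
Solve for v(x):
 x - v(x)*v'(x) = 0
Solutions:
 v(x) = -sqrt(C1 + x^2)
 v(x) = sqrt(C1 + x^2)


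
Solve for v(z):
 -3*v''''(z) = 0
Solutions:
 v(z) = C1 + C2*z + C3*z^2 + C4*z^3


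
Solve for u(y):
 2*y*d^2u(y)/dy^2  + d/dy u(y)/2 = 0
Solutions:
 u(y) = C1 + C2*y^(3/4)


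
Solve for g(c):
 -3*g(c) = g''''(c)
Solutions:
 g(c) = (C1*sin(sqrt(2)*3^(1/4)*c/2) + C2*cos(sqrt(2)*3^(1/4)*c/2))*exp(-sqrt(2)*3^(1/4)*c/2) + (C3*sin(sqrt(2)*3^(1/4)*c/2) + C4*cos(sqrt(2)*3^(1/4)*c/2))*exp(sqrt(2)*3^(1/4)*c/2)


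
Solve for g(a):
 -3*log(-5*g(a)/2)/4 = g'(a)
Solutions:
 4*Integral(1/(log(-_y) - log(2) + log(5)), (_y, g(a)))/3 = C1 - a


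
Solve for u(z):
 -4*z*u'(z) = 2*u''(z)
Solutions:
 u(z) = C1 + C2*erf(z)
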